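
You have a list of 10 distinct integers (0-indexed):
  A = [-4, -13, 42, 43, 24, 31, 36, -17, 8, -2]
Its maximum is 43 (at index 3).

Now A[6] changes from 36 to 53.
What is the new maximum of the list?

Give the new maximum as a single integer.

Answer: 53

Derivation:
Old max = 43 (at index 3)
Change: A[6] 36 -> 53
Changed element was NOT the old max.
  New max = max(old_max, new_val) = max(43, 53) = 53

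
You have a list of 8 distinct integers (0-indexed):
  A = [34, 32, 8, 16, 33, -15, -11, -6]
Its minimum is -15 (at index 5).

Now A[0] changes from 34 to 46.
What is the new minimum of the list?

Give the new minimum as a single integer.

Old min = -15 (at index 5)
Change: A[0] 34 -> 46
Changed element was NOT the old min.
  New min = min(old_min, new_val) = min(-15, 46) = -15

Answer: -15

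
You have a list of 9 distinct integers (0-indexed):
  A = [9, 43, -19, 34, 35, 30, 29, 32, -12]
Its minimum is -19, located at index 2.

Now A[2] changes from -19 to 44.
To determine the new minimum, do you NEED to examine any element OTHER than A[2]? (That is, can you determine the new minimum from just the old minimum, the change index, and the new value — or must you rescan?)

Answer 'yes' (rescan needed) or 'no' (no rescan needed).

Answer: yes

Derivation:
Old min = -19 at index 2
Change at index 2: -19 -> 44
Index 2 WAS the min and new value 44 > old min -19. Must rescan other elements to find the new min.
Needs rescan: yes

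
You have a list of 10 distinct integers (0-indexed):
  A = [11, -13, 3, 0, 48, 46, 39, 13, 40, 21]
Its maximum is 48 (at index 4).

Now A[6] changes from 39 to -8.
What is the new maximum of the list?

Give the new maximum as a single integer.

Answer: 48

Derivation:
Old max = 48 (at index 4)
Change: A[6] 39 -> -8
Changed element was NOT the old max.
  New max = max(old_max, new_val) = max(48, -8) = 48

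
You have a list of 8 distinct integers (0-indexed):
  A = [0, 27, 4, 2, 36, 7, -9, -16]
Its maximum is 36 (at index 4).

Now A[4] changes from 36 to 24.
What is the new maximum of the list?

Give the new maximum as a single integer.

Old max = 36 (at index 4)
Change: A[4] 36 -> 24
Changed element WAS the max -> may need rescan.
  Max of remaining elements: 27
  New max = max(24, 27) = 27

Answer: 27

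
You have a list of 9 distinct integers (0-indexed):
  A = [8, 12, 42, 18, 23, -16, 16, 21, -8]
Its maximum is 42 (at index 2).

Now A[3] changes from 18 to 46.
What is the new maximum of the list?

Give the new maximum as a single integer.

Old max = 42 (at index 2)
Change: A[3] 18 -> 46
Changed element was NOT the old max.
  New max = max(old_max, new_val) = max(42, 46) = 46

Answer: 46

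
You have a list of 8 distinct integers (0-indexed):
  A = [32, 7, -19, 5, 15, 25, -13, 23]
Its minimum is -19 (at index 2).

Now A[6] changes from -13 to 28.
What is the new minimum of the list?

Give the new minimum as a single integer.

Old min = -19 (at index 2)
Change: A[6] -13 -> 28
Changed element was NOT the old min.
  New min = min(old_min, new_val) = min(-19, 28) = -19

Answer: -19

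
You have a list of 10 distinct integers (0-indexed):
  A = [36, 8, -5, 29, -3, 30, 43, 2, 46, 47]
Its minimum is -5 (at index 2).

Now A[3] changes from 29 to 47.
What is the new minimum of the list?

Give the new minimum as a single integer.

Old min = -5 (at index 2)
Change: A[3] 29 -> 47
Changed element was NOT the old min.
  New min = min(old_min, new_val) = min(-5, 47) = -5

Answer: -5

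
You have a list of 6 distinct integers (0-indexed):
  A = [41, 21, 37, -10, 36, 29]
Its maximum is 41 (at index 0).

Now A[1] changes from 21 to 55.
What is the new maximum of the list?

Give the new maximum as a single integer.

Old max = 41 (at index 0)
Change: A[1] 21 -> 55
Changed element was NOT the old max.
  New max = max(old_max, new_val) = max(41, 55) = 55

Answer: 55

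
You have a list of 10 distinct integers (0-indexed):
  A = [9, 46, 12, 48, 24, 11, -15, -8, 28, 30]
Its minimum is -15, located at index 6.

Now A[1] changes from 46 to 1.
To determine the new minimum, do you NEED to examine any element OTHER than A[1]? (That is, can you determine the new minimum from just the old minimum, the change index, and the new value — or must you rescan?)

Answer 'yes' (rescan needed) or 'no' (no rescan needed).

Old min = -15 at index 6
Change at index 1: 46 -> 1
Index 1 was NOT the min. New min = min(-15, 1). No rescan of other elements needed.
Needs rescan: no

Answer: no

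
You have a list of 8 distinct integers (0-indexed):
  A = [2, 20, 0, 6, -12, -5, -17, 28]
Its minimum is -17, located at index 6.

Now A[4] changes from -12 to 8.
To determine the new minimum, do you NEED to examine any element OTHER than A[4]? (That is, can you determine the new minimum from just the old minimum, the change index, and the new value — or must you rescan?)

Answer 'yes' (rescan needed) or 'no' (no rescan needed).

Old min = -17 at index 6
Change at index 4: -12 -> 8
Index 4 was NOT the min. New min = min(-17, 8). No rescan of other elements needed.
Needs rescan: no

Answer: no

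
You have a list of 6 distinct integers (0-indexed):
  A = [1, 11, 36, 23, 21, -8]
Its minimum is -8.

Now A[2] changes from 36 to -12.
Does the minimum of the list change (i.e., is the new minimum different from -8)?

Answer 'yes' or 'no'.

Old min = -8
Change: A[2] 36 -> -12
Changed element was NOT the min; min changes only if -12 < -8.
New min = -12; changed? yes

Answer: yes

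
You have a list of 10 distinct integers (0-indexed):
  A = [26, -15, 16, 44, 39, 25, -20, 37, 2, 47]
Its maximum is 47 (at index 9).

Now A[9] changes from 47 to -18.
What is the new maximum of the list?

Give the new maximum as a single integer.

Old max = 47 (at index 9)
Change: A[9] 47 -> -18
Changed element WAS the max -> may need rescan.
  Max of remaining elements: 44
  New max = max(-18, 44) = 44

Answer: 44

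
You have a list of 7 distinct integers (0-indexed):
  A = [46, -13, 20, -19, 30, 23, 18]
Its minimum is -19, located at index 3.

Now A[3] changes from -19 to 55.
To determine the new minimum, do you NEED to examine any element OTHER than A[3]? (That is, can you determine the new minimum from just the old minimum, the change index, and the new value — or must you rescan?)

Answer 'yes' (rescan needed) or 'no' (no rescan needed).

Answer: yes

Derivation:
Old min = -19 at index 3
Change at index 3: -19 -> 55
Index 3 WAS the min and new value 55 > old min -19. Must rescan other elements to find the new min.
Needs rescan: yes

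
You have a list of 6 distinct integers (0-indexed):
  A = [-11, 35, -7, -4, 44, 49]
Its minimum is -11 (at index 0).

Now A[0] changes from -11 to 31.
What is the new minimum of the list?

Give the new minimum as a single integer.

Old min = -11 (at index 0)
Change: A[0] -11 -> 31
Changed element WAS the min. Need to check: is 31 still <= all others?
  Min of remaining elements: -7
  New min = min(31, -7) = -7

Answer: -7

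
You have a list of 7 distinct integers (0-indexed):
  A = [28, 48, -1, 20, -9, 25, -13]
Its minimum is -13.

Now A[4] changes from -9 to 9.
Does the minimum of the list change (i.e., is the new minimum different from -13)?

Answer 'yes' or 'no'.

Answer: no

Derivation:
Old min = -13
Change: A[4] -9 -> 9
Changed element was NOT the min; min changes only if 9 < -13.
New min = -13; changed? no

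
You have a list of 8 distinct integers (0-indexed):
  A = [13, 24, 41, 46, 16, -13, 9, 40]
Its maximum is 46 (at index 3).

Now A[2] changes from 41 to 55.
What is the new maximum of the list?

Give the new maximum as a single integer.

Old max = 46 (at index 3)
Change: A[2] 41 -> 55
Changed element was NOT the old max.
  New max = max(old_max, new_val) = max(46, 55) = 55

Answer: 55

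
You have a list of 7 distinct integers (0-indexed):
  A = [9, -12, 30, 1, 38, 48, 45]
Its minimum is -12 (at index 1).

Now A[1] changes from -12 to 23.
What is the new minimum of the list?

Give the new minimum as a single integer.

Old min = -12 (at index 1)
Change: A[1] -12 -> 23
Changed element WAS the min. Need to check: is 23 still <= all others?
  Min of remaining elements: 1
  New min = min(23, 1) = 1

Answer: 1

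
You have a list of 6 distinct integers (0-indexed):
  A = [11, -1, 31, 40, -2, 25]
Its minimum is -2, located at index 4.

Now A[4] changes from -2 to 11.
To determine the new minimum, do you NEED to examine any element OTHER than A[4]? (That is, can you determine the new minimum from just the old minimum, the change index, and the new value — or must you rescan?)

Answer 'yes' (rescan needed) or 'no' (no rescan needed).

Answer: yes

Derivation:
Old min = -2 at index 4
Change at index 4: -2 -> 11
Index 4 WAS the min and new value 11 > old min -2. Must rescan other elements to find the new min.
Needs rescan: yes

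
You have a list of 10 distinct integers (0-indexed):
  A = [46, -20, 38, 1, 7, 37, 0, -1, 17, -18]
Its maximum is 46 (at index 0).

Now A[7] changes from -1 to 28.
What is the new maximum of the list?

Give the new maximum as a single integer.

Old max = 46 (at index 0)
Change: A[7] -1 -> 28
Changed element was NOT the old max.
  New max = max(old_max, new_val) = max(46, 28) = 46

Answer: 46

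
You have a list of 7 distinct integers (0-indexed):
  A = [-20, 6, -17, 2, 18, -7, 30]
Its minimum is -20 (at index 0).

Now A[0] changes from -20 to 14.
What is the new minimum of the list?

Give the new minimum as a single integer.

Answer: -17

Derivation:
Old min = -20 (at index 0)
Change: A[0] -20 -> 14
Changed element WAS the min. Need to check: is 14 still <= all others?
  Min of remaining elements: -17
  New min = min(14, -17) = -17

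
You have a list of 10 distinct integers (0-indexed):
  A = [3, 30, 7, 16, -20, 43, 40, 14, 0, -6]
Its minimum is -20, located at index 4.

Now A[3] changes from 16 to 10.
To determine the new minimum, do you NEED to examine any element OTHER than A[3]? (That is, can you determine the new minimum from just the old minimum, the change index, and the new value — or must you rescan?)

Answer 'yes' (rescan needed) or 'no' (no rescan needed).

Answer: no

Derivation:
Old min = -20 at index 4
Change at index 3: 16 -> 10
Index 3 was NOT the min. New min = min(-20, 10). No rescan of other elements needed.
Needs rescan: no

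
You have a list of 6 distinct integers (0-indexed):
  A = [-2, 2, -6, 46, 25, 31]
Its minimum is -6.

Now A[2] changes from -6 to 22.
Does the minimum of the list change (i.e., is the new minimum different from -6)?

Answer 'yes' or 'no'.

Answer: yes

Derivation:
Old min = -6
Change: A[2] -6 -> 22
Changed element was the min; new min must be rechecked.
New min = -2; changed? yes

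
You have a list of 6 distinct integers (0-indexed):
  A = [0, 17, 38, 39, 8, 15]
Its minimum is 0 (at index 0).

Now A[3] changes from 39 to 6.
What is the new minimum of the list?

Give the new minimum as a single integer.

Old min = 0 (at index 0)
Change: A[3] 39 -> 6
Changed element was NOT the old min.
  New min = min(old_min, new_val) = min(0, 6) = 0

Answer: 0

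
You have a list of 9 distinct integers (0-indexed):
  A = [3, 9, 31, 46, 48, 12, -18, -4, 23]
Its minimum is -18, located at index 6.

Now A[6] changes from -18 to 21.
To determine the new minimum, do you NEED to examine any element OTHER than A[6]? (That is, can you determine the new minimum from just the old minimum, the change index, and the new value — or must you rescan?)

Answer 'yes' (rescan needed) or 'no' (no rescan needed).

Answer: yes

Derivation:
Old min = -18 at index 6
Change at index 6: -18 -> 21
Index 6 WAS the min and new value 21 > old min -18. Must rescan other elements to find the new min.
Needs rescan: yes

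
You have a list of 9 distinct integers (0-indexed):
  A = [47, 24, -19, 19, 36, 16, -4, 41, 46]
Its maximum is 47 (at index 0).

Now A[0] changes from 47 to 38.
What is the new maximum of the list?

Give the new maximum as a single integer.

Answer: 46

Derivation:
Old max = 47 (at index 0)
Change: A[0] 47 -> 38
Changed element WAS the max -> may need rescan.
  Max of remaining elements: 46
  New max = max(38, 46) = 46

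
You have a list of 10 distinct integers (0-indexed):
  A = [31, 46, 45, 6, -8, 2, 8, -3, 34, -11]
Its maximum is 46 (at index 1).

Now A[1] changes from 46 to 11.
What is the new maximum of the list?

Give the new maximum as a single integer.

Old max = 46 (at index 1)
Change: A[1] 46 -> 11
Changed element WAS the max -> may need rescan.
  Max of remaining elements: 45
  New max = max(11, 45) = 45

Answer: 45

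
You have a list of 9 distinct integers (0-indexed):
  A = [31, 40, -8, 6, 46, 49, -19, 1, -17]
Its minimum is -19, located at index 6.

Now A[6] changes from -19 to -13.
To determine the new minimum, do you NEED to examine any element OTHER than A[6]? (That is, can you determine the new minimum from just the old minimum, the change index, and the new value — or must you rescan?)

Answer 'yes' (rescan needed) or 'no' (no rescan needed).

Old min = -19 at index 6
Change at index 6: -19 -> -13
Index 6 WAS the min and new value -13 > old min -19. Must rescan other elements to find the new min.
Needs rescan: yes

Answer: yes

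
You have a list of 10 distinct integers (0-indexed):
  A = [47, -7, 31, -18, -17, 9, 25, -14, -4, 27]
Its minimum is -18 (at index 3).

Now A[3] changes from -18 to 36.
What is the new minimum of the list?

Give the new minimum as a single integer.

Old min = -18 (at index 3)
Change: A[3] -18 -> 36
Changed element WAS the min. Need to check: is 36 still <= all others?
  Min of remaining elements: -17
  New min = min(36, -17) = -17

Answer: -17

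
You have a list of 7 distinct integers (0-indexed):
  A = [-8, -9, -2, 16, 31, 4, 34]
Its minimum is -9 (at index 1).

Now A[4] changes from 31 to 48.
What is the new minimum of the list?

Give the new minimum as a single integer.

Old min = -9 (at index 1)
Change: A[4] 31 -> 48
Changed element was NOT the old min.
  New min = min(old_min, new_val) = min(-9, 48) = -9

Answer: -9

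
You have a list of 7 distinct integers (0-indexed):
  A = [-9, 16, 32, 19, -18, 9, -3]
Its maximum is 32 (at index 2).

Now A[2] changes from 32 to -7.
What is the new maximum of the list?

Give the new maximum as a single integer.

Old max = 32 (at index 2)
Change: A[2] 32 -> -7
Changed element WAS the max -> may need rescan.
  Max of remaining elements: 19
  New max = max(-7, 19) = 19

Answer: 19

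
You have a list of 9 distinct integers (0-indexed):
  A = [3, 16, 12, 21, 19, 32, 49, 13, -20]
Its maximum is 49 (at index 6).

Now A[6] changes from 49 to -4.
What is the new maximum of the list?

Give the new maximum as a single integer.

Answer: 32

Derivation:
Old max = 49 (at index 6)
Change: A[6] 49 -> -4
Changed element WAS the max -> may need rescan.
  Max of remaining elements: 32
  New max = max(-4, 32) = 32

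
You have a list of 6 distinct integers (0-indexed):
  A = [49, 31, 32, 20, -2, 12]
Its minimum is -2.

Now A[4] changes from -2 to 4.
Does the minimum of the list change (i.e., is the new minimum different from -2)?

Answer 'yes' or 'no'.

Answer: yes

Derivation:
Old min = -2
Change: A[4] -2 -> 4
Changed element was the min; new min must be rechecked.
New min = 4; changed? yes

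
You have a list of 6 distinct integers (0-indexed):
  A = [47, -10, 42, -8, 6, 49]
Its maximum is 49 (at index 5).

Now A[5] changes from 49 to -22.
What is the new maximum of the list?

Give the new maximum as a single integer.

Old max = 49 (at index 5)
Change: A[5] 49 -> -22
Changed element WAS the max -> may need rescan.
  Max of remaining elements: 47
  New max = max(-22, 47) = 47

Answer: 47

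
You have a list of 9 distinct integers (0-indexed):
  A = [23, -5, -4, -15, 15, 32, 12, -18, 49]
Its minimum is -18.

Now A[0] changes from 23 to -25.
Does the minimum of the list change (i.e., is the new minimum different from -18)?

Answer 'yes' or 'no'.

Answer: yes

Derivation:
Old min = -18
Change: A[0] 23 -> -25
Changed element was NOT the min; min changes only if -25 < -18.
New min = -25; changed? yes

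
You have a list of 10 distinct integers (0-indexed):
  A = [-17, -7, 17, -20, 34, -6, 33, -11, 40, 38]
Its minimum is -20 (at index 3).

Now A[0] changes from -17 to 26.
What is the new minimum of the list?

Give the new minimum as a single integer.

Answer: -20

Derivation:
Old min = -20 (at index 3)
Change: A[0] -17 -> 26
Changed element was NOT the old min.
  New min = min(old_min, new_val) = min(-20, 26) = -20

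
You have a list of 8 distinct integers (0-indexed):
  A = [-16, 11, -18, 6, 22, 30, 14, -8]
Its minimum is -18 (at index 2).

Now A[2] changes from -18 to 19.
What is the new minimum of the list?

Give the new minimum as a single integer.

Answer: -16

Derivation:
Old min = -18 (at index 2)
Change: A[2] -18 -> 19
Changed element WAS the min. Need to check: is 19 still <= all others?
  Min of remaining elements: -16
  New min = min(19, -16) = -16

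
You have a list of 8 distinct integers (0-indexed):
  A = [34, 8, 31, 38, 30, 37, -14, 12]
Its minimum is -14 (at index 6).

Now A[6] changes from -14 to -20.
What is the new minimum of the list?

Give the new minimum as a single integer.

Old min = -14 (at index 6)
Change: A[6] -14 -> -20
Changed element WAS the min. Need to check: is -20 still <= all others?
  Min of remaining elements: 8
  New min = min(-20, 8) = -20

Answer: -20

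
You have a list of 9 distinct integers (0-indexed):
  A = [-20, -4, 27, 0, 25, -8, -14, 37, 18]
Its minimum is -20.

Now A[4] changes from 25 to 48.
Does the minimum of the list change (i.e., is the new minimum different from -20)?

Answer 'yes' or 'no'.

Answer: no

Derivation:
Old min = -20
Change: A[4] 25 -> 48
Changed element was NOT the min; min changes only if 48 < -20.
New min = -20; changed? no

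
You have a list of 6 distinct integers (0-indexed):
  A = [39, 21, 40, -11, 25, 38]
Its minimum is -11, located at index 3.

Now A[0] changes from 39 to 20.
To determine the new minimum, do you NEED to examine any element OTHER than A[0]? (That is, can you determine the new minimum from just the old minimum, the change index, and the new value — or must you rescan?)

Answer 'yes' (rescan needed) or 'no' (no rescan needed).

Answer: no

Derivation:
Old min = -11 at index 3
Change at index 0: 39 -> 20
Index 0 was NOT the min. New min = min(-11, 20). No rescan of other elements needed.
Needs rescan: no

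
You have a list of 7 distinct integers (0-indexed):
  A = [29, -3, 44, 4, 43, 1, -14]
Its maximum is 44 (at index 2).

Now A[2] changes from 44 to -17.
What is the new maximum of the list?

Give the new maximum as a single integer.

Answer: 43

Derivation:
Old max = 44 (at index 2)
Change: A[2] 44 -> -17
Changed element WAS the max -> may need rescan.
  Max of remaining elements: 43
  New max = max(-17, 43) = 43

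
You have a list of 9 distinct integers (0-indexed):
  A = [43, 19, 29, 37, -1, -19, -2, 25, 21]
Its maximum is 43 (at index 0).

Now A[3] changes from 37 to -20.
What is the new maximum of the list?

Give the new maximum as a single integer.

Old max = 43 (at index 0)
Change: A[3] 37 -> -20
Changed element was NOT the old max.
  New max = max(old_max, new_val) = max(43, -20) = 43

Answer: 43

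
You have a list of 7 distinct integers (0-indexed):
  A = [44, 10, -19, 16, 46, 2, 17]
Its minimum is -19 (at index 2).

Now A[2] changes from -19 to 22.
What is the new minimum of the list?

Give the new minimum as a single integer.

Old min = -19 (at index 2)
Change: A[2] -19 -> 22
Changed element WAS the min. Need to check: is 22 still <= all others?
  Min of remaining elements: 2
  New min = min(22, 2) = 2

Answer: 2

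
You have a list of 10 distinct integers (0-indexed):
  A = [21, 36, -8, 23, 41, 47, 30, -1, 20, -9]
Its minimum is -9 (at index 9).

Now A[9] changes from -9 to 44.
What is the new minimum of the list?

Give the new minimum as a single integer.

Old min = -9 (at index 9)
Change: A[9] -9 -> 44
Changed element WAS the min. Need to check: is 44 still <= all others?
  Min of remaining elements: -8
  New min = min(44, -8) = -8

Answer: -8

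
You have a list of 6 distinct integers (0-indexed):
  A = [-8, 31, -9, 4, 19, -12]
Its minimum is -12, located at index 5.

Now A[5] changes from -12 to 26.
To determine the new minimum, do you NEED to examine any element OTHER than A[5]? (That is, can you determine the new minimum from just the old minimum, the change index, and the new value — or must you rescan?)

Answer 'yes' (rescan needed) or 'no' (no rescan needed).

Old min = -12 at index 5
Change at index 5: -12 -> 26
Index 5 WAS the min and new value 26 > old min -12. Must rescan other elements to find the new min.
Needs rescan: yes

Answer: yes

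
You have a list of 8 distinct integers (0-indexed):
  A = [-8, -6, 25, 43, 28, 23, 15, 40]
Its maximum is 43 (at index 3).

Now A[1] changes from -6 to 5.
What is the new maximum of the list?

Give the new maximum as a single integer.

Old max = 43 (at index 3)
Change: A[1] -6 -> 5
Changed element was NOT the old max.
  New max = max(old_max, new_val) = max(43, 5) = 43

Answer: 43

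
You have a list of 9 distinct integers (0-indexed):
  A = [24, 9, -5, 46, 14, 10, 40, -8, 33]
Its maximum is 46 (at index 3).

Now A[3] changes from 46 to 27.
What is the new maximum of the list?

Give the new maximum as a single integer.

Answer: 40

Derivation:
Old max = 46 (at index 3)
Change: A[3] 46 -> 27
Changed element WAS the max -> may need rescan.
  Max of remaining elements: 40
  New max = max(27, 40) = 40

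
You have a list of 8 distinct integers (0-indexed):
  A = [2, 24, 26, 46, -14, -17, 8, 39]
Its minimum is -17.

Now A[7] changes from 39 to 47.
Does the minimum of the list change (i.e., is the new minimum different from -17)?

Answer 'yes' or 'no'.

Old min = -17
Change: A[7] 39 -> 47
Changed element was NOT the min; min changes only if 47 < -17.
New min = -17; changed? no

Answer: no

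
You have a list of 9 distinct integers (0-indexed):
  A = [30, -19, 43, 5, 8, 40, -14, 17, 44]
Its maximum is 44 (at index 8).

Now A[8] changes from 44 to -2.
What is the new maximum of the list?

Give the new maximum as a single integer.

Answer: 43

Derivation:
Old max = 44 (at index 8)
Change: A[8] 44 -> -2
Changed element WAS the max -> may need rescan.
  Max of remaining elements: 43
  New max = max(-2, 43) = 43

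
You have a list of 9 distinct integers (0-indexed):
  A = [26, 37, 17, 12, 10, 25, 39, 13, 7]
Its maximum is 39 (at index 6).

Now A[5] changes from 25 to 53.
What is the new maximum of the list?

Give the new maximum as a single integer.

Old max = 39 (at index 6)
Change: A[5] 25 -> 53
Changed element was NOT the old max.
  New max = max(old_max, new_val) = max(39, 53) = 53

Answer: 53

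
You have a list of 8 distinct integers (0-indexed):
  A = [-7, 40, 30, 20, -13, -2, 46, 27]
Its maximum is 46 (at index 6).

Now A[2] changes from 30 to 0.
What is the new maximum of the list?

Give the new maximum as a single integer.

Old max = 46 (at index 6)
Change: A[2] 30 -> 0
Changed element was NOT the old max.
  New max = max(old_max, new_val) = max(46, 0) = 46

Answer: 46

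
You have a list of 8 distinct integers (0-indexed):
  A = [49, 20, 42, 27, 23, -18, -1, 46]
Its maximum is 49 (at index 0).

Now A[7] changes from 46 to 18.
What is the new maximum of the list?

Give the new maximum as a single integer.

Answer: 49

Derivation:
Old max = 49 (at index 0)
Change: A[7] 46 -> 18
Changed element was NOT the old max.
  New max = max(old_max, new_val) = max(49, 18) = 49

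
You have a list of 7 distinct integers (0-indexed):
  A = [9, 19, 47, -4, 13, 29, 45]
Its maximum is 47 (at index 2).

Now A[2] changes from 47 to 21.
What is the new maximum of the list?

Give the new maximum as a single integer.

Answer: 45

Derivation:
Old max = 47 (at index 2)
Change: A[2] 47 -> 21
Changed element WAS the max -> may need rescan.
  Max of remaining elements: 45
  New max = max(21, 45) = 45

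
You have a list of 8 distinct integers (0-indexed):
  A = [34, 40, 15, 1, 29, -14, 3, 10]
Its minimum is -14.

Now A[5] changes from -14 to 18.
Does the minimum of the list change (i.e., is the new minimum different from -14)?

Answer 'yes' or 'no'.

Answer: yes

Derivation:
Old min = -14
Change: A[5] -14 -> 18
Changed element was the min; new min must be rechecked.
New min = 1; changed? yes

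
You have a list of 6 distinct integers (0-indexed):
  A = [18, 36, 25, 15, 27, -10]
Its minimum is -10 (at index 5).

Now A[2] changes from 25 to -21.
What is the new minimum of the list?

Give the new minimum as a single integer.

Answer: -21

Derivation:
Old min = -10 (at index 5)
Change: A[2] 25 -> -21
Changed element was NOT the old min.
  New min = min(old_min, new_val) = min(-10, -21) = -21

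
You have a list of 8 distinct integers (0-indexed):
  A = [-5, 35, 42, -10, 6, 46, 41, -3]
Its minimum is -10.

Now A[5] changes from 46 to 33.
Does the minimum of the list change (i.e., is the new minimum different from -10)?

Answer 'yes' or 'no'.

Answer: no

Derivation:
Old min = -10
Change: A[5] 46 -> 33
Changed element was NOT the min; min changes only if 33 < -10.
New min = -10; changed? no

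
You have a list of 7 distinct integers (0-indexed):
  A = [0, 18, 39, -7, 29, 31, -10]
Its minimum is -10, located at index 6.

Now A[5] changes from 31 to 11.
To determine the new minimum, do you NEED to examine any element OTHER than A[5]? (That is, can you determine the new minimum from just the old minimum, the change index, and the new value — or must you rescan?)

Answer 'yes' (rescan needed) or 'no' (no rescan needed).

Old min = -10 at index 6
Change at index 5: 31 -> 11
Index 5 was NOT the min. New min = min(-10, 11). No rescan of other elements needed.
Needs rescan: no

Answer: no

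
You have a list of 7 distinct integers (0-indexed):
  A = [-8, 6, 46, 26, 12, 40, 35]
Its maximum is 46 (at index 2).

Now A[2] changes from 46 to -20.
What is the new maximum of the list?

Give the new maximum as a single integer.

Answer: 40

Derivation:
Old max = 46 (at index 2)
Change: A[2] 46 -> -20
Changed element WAS the max -> may need rescan.
  Max of remaining elements: 40
  New max = max(-20, 40) = 40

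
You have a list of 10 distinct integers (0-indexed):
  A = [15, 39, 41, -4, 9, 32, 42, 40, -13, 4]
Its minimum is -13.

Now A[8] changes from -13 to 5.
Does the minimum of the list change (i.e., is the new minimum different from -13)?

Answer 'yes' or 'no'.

Old min = -13
Change: A[8] -13 -> 5
Changed element was the min; new min must be rechecked.
New min = -4; changed? yes

Answer: yes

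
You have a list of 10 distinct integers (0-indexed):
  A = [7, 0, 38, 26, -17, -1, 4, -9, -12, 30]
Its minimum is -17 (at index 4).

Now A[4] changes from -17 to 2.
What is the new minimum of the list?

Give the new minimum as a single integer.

Old min = -17 (at index 4)
Change: A[4] -17 -> 2
Changed element WAS the min. Need to check: is 2 still <= all others?
  Min of remaining elements: -12
  New min = min(2, -12) = -12

Answer: -12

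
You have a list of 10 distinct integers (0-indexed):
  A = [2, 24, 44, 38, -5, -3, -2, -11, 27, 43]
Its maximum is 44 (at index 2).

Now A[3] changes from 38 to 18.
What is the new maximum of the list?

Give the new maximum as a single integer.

Old max = 44 (at index 2)
Change: A[3] 38 -> 18
Changed element was NOT the old max.
  New max = max(old_max, new_val) = max(44, 18) = 44

Answer: 44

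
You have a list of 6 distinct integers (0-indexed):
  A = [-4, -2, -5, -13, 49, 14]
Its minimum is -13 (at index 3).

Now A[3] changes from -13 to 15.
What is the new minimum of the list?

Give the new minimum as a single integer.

Answer: -5

Derivation:
Old min = -13 (at index 3)
Change: A[3] -13 -> 15
Changed element WAS the min. Need to check: is 15 still <= all others?
  Min of remaining elements: -5
  New min = min(15, -5) = -5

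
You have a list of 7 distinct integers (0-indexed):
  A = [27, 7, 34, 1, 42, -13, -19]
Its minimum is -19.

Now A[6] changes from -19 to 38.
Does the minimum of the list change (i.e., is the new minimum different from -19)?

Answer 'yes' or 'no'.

Old min = -19
Change: A[6] -19 -> 38
Changed element was the min; new min must be rechecked.
New min = -13; changed? yes

Answer: yes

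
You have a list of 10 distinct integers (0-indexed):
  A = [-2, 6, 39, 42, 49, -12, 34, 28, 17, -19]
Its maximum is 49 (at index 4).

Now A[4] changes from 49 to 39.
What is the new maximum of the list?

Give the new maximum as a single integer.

Answer: 42

Derivation:
Old max = 49 (at index 4)
Change: A[4] 49 -> 39
Changed element WAS the max -> may need rescan.
  Max of remaining elements: 42
  New max = max(39, 42) = 42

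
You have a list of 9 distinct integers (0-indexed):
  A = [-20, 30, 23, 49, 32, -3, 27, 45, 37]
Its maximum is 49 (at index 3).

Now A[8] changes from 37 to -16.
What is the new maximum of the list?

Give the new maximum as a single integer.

Old max = 49 (at index 3)
Change: A[8] 37 -> -16
Changed element was NOT the old max.
  New max = max(old_max, new_val) = max(49, -16) = 49

Answer: 49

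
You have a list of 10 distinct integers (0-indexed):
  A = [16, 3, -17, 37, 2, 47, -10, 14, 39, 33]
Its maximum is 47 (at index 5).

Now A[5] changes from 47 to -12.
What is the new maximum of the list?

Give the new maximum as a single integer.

Old max = 47 (at index 5)
Change: A[5] 47 -> -12
Changed element WAS the max -> may need rescan.
  Max of remaining elements: 39
  New max = max(-12, 39) = 39

Answer: 39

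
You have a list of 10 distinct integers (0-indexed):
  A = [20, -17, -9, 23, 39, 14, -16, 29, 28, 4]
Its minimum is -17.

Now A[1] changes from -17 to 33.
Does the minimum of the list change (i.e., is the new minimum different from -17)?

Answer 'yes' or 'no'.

Answer: yes

Derivation:
Old min = -17
Change: A[1] -17 -> 33
Changed element was the min; new min must be rechecked.
New min = -16; changed? yes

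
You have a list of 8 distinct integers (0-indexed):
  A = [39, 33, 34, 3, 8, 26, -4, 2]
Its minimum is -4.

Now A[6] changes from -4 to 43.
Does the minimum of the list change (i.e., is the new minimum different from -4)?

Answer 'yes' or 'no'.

Answer: yes

Derivation:
Old min = -4
Change: A[6] -4 -> 43
Changed element was the min; new min must be rechecked.
New min = 2; changed? yes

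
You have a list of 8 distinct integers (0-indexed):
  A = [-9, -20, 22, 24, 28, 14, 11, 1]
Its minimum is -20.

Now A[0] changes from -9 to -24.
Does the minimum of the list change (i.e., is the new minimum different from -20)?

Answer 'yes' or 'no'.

Old min = -20
Change: A[0] -9 -> -24
Changed element was NOT the min; min changes only if -24 < -20.
New min = -24; changed? yes

Answer: yes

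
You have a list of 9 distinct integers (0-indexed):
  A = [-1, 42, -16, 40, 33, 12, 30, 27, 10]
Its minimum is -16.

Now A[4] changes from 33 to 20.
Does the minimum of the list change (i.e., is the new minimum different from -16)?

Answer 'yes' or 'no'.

Old min = -16
Change: A[4] 33 -> 20
Changed element was NOT the min; min changes only if 20 < -16.
New min = -16; changed? no

Answer: no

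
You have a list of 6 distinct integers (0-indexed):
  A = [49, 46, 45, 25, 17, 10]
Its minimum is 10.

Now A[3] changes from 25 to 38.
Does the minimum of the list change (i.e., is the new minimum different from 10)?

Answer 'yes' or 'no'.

Answer: no

Derivation:
Old min = 10
Change: A[3] 25 -> 38
Changed element was NOT the min; min changes only if 38 < 10.
New min = 10; changed? no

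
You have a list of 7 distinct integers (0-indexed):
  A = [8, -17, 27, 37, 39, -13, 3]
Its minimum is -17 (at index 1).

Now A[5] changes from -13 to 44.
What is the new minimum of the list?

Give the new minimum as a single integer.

Answer: -17

Derivation:
Old min = -17 (at index 1)
Change: A[5] -13 -> 44
Changed element was NOT the old min.
  New min = min(old_min, new_val) = min(-17, 44) = -17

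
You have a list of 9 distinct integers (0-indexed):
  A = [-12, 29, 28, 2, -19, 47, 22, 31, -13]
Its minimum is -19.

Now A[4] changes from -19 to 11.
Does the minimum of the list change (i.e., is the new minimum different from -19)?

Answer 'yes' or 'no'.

Answer: yes

Derivation:
Old min = -19
Change: A[4] -19 -> 11
Changed element was the min; new min must be rechecked.
New min = -13; changed? yes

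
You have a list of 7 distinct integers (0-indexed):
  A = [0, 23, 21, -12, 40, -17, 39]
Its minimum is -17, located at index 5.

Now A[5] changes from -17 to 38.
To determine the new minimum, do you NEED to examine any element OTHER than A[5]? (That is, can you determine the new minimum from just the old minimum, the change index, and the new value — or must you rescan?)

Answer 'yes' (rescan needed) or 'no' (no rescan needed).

Old min = -17 at index 5
Change at index 5: -17 -> 38
Index 5 WAS the min and new value 38 > old min -17. Must rescan other elements to find the new min.
Needs rescan: yes

Answer: yes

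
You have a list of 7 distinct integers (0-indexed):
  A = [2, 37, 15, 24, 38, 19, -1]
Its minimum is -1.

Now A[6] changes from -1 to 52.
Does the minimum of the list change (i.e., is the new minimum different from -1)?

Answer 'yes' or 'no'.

Old min = -1
Change: A[6] -1 -> 52
Changed element was the min; new min must be rechecked.
New min = 2; changed? yes

Answer: yes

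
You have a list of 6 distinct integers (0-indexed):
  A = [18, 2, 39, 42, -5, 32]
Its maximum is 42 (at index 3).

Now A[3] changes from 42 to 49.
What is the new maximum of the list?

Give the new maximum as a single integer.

Old max = 42 (at index 3)
Change: A[3] 42 -> 49
Changed element WAS the max -> may need rescan.
  Max of remaining elements: 39
  New max = max(49, 39) = 49

Answer: 49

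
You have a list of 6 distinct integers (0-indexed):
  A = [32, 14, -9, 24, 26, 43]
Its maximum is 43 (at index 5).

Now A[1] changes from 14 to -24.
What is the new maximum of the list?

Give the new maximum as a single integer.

Answer: 43

Derivation:
Old max = 43 (at index 5)
Change: A[1] 14 -> -24
Changed element was NOT the old max.
  New max = max(old_max, new_val) = max(43, -24) = 43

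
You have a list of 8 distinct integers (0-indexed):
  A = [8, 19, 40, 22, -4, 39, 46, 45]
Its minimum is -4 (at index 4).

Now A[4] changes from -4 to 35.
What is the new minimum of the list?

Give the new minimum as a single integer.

Answer: 8

Derivation:
Old min = -4 (at index 4)
Change: A[4] -4 -> 35
Changed element WAS the min. Need to check: is 35 still <= all others?
  Min of remaining elements: 8
  New min = min(35, 8) = 8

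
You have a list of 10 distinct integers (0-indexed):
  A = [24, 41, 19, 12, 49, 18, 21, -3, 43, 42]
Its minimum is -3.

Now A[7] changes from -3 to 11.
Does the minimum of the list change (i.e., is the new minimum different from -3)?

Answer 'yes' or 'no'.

Answer: yes

Derivation:
Old min = -3
Change: A[7] -3 -> 11
Changed element was the min; new min must be rechecked.
New min = 11; changed? yes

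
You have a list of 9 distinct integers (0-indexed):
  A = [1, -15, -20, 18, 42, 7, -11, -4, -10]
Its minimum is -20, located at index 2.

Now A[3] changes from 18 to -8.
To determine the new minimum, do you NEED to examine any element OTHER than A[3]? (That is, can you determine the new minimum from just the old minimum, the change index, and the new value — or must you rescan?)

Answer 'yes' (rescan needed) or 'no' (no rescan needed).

Answer: no

Derivation:
Old min = -20 at index 2
Change at index 3: 18 -> -8
Index 3 was NOT the min. New min = min(-20, -8). No rescan of other elements needed.
Needs rescan: no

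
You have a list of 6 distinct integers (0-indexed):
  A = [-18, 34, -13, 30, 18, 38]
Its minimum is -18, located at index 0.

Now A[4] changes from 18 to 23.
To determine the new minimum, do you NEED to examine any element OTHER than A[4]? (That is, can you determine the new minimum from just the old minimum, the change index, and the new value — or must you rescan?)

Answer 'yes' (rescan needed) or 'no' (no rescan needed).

Answer: no

Derivation:
Old min = -18 at index 0
Change at index 4: 18 -> 23
Index 4 was NOT the min. New min = min(-18, 23). No rescan of other elements needed.
Needs rescan: no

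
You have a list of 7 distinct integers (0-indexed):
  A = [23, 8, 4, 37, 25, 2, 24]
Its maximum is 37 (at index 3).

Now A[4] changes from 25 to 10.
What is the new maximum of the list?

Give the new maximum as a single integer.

Old max = 37 (at index 3)
Change: A[4] 25 -> 10
Changed element was NOT the old max.
  New max = max(old_max, new_val) = max(37, 10) = 37

Answer: 37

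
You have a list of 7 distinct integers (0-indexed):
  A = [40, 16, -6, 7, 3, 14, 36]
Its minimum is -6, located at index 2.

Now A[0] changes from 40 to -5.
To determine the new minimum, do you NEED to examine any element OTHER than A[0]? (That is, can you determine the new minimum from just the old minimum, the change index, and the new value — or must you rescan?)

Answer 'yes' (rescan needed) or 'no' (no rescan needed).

Old min = -6 at index 2
Change at index 0: 40 -> -5
Index 0 was NOT the min. New min = min(-6, -5). No rescan of other elements needed.
Needs rescan: no

Answer: no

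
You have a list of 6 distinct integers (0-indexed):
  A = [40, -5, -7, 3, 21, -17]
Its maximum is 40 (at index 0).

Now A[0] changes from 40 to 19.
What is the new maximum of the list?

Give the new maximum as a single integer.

Old max = 40 (at index 0)
Change: A[0] 40 -> 19
Changed element WAS the max -> may need rescan.
  Max of remaining elements: 21
  New max = max(19, 21) = 21

Answer: 21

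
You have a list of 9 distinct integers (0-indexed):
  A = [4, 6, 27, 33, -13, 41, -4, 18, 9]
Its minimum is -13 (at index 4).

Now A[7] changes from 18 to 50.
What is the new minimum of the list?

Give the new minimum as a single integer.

Old min = -13 (at index 4)
Change: A[7] 18 -> 50
Changed element was NOT the old min.
  New min = min(old_min, new_val) = min(-13, 50) = -13

Answer: -13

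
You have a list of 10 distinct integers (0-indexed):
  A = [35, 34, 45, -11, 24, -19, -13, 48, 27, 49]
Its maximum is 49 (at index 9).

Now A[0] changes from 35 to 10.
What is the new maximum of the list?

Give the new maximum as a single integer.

Answer: 49

Derivation:
Old max = 49 (at index 9)
Change: A[0] 35 -> 10
Changed element was NOT the old max.
  New max = max(old_max, new_val) = max(49, 10) = 49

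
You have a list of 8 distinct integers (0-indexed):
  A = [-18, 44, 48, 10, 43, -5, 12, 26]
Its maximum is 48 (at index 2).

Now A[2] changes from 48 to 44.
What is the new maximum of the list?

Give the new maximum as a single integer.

Old max = 48 (at index 2)
Change: A[2] 48 -> 44
Changed element WAS the max -> may need rescan.
  Max of remaining elements: 44
  New max = max(44, 44) = 44

Answer: 44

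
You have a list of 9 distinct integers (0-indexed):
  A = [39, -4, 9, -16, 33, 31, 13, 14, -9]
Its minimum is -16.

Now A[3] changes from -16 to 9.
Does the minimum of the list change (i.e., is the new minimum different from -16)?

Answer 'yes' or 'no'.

Old min = -16
Change: A[3] -16 -> 9
Changed element was the min; new min must be rechecked.
New min = -9; changed? yes

Answer: yes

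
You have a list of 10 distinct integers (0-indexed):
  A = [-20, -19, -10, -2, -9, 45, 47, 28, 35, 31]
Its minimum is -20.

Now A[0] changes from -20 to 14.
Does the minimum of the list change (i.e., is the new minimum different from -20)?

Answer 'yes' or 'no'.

Old min = -20
Change: A[0] -20 -> 14
Changed element was the min; new min must be rechecked.
New min = -19; changed? yes

Answer: yes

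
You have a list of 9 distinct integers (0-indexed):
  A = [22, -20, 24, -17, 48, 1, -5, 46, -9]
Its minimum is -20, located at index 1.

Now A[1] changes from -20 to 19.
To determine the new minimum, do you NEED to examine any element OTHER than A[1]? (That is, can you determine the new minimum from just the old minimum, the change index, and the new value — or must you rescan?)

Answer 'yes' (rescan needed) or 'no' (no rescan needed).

Answer: yes

Derivation:
Old min = -20 at index 1
Change at index 1: -20 -> 19
Index 1 WAS the min and new value 19 > old min -20. Must rescan other elements to find the new min.
Needs rescan: yes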